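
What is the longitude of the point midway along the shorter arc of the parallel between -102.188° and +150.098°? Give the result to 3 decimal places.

-156.045°

Signed shortest Δλ from -102.188° to +150.098° is -107.714°.
Midpoint longitude = -102.188° + (-107.714°)/2 = -102.188° − 53.857° = -156.045°.
(The naïve average (-102.188 + +150.098)/2 = 23.955° is on the wrong side of the globe.)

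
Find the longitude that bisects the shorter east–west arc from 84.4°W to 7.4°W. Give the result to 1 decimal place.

45.9°W

Signed shortest Δλ from -84.4° to -7.4° is +77.0°.
Midpoint longitude = -84.4° + (+77.0°)/2 = -84.4° + 38.5° = -45.9°.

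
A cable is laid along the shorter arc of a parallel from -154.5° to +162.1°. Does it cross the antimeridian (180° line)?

Yes

Naïve |162.1 − -154.5| = 316.6° > 180°, so the shorter arc goes the other way round — across 180°.
Signed shortest Δλ = ((162.1 − -154.5 + 180) mod 360) − 180 = -43.4°.
Going west by 43.4° from -154.5° passes through 180° before reaching +162.1°.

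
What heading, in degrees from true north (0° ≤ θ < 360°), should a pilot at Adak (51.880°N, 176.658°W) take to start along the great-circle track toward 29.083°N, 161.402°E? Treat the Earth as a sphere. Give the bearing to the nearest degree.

Δλ = 161.402 − -176.658 = 338.060°; wrapped into (−180°, 180°]: -21.940°.
θ = atan2( sin Δλ · cos φ₂ , cos φ₁ · sin φ₂ − sin φ₁ · cos φ₂ · cos Δλ )
  = atan2(-0.32653, -0.33767) = -135.962° → normalised to [0°, 360°): 224.038°.

224°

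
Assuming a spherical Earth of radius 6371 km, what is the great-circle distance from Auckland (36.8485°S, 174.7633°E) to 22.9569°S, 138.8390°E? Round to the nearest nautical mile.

Δλ = 138.8390 − 174.7633 = -35.9243°.
Δφ = -22.9569 − -36.8485 = 13.8916°.
a = sin²(Δφ/2) + cos φ₁ · cos φ₂ · sin²(Δλ/2) = 0.084701.
c = 2·atan2(√a, √(1−a)) = 0.59061 rad → d = 6371·c ≈ 3762.81 km ≈ 2031.75 nmi.

2032 nmi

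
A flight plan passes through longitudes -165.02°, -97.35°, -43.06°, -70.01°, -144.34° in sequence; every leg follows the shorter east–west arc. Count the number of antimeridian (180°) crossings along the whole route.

0

Leg 1: -165.02° → -97.35°, shortest Δλ = 67.67° (east) — does not cross 180°.
Leg 2: -97.35° → -43.06°, shortest Δλ = 54.29° (east) — does not cross 180°.
Leg 3: -43.06° → -70.01°, shortest Δλ = -26.95° (west) — does not cross 180°.
Leg 4: -70.01° → -144.34°, shortest Δλ = -74.33° (west) — does not cross 180°.
Total crossings: 0.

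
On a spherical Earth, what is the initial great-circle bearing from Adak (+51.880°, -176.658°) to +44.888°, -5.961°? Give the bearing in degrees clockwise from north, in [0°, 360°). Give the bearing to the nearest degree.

Δλ = -5.961 − -176.658 = 170.697°.
θ = atan2( sin Δλ · cos φ₂ , cos φ₁ · sin φ₂ − sin φ₁ · cos φ₂ · cos Δλ )
  = atan2(0.11453, 0.98570) = 6.628° → normalised to [0°, 360°): 6.628°.

7°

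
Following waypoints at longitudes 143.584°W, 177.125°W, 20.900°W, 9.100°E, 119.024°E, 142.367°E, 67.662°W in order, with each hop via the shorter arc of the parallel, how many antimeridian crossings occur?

Leg 1: -143.584° → -177.125°, shortest Δλ = -33.541° (west) — does not cross 180°.
Leg 2: -177.125° → -20.900°, shortest Δλ = 156.225° (east) — does not cross 180°.
Leg 3: -20.900° → +9.100°, shortest Δλ = 30.0° (east) — does not cross 180°.
Leg 4: +9.100° → +119.024°, shortest Δλ = 109.924° (east) — does not cross 180°.
Leg 5: +119.024° → +142.367°, shortest Δλ = 23.343° (east) — does not cross 180°.
Leg 6: +142.367° → -67.662°, shortest Δλ = 149.971° (east) — crosses 180°.
Total crossings: 1.

1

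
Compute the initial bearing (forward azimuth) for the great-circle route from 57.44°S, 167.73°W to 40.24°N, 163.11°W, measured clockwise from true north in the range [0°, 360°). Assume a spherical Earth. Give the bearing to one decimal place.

Δλ = -163.11 − -167.73 = 4.62°.
θ = atan2( sin Δλ · cos φ₂ , cos φ₁ · sin φ₂ − sin φ₁ · cos φ₂ · cos Δλ )
  = atan2(0.06149, 0.98894) = 3.558° → normalised to [0°, 360°): 3.558°.

3.6°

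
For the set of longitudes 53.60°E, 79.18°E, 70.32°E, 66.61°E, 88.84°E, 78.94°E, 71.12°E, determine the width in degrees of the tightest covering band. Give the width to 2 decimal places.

35.24°

Sort the longitudes: +53.60°, +66.61°, +70.32°, +71.12°, +78.94°, +79.18°, +88.84°.
Eastward gaps between consecutive values (wrapping around): 13.01°, 3.71°, 0.80°, 7.82°, 0.24°, 9.66°, 324.76°.
Largest gap = 324.76° ⇒ minimal covering band is its complement: 360° − 324.76° = 35.24°.
Band runs from +53.60° eastward to +88.84°.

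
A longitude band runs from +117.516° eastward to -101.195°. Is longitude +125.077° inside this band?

Band width going east from +117.516° to -101.195°: ((-101.195 − 117.516) mod 360) = 141.289°.
Offset of +125.077° east of the west edge: ((125.077 − 117.516) mod 360) = 7.561°.
7.561° ≤ 141.289° ⇒ inside.

Yes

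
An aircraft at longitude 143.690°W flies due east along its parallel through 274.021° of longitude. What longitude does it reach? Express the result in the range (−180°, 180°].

130.331°E

Start at -143.690°; shift +274.021° → +130.331°.
+130.331° already lies in (−180°, 180°].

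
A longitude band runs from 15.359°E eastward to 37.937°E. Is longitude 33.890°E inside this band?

Band width going east from +15.359° to +37.937°: ((37.937 − 15.359) mod 360) = 22.578°.
Offset of +33.890° east of the west edge: ((33.890 − 15.359) mod 360) = 18.531°.
18.531° ≤ 22.578° ⇒ inside.

Yes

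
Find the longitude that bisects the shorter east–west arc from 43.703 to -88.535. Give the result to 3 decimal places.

Signed shortest Δλ from +43.703° to -88.535° is -132.238°.
Midpoint longitude = +43.703° + (-132.238°)/2 = +43.703° − 66.119° = -22.416°.

-22.416°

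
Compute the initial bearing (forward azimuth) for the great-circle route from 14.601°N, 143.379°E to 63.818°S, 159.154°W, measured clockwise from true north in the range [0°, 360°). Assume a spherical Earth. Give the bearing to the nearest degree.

158°

Δλ = -159.154 − 143.379 = -302.533°; wrapped into (−180°, 180°]: 57.467°.
θ = atan2( sin Δλ · cos φ₂ , cos φ₁ · sin φ₂ − sin φ₁ · cos φ₂ · cos Δλ )
  = atan2(0.37199, -0.92823) = 158.162° → normalised to [0°, 360°): 158.162°.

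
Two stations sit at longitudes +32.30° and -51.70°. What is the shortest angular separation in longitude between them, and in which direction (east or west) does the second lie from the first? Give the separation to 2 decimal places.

Raw difference: -51.70 − 32.30 = -84.0°.
Normalise into (−180°, 180°]: -84.0° stays -84.0°.
Negative ⇒ the second point lies to the west; separation 84.00°.

84.00° west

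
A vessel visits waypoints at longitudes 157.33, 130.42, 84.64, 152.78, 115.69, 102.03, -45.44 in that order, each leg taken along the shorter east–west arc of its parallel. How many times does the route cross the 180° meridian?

0

Leg 1: +157.33° → +130.42°, shortest Δλ = -26.91° (west) — does not cross 180°.
Leg 2: +130.42° → +84.64°, shortest Δλ = -45.78° (west) — does not cross 180°.
Leg 3: +84.64° → +152.78°, shortest Δλ = 68.14° (east) — does not cross 180°.
Leg 4: +152.78° → +115.69°, shortest Δλ = -37.09° (west) — does not cross 180°.
Leg 5: +115.69° → +102.03°, shortest Δλ = -13.66° (west) — does not cross 180°.
Leg 6: +102.03° → -45.44°, shortest Δλ = -147.47° (west) — does not cross 180°.
Total crossings: 0.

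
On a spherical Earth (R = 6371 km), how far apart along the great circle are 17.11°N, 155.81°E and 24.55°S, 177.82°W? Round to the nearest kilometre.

Δλ = -177.82 − 155.81 = -333.63°; wrapped into (−180°, 180°]: 26.37°.
Δφ = -24.55 − 17.11 = -41.66°.
a = sin²(Δφ/2) + cos φ₁ · cos φ₂ · sin²(Δλ/2) = 0.171679.
c = 2·atan2(√a, √(1−a)) = 0.85444 rad → d = 6371·c ≈ 5443.62 km.

5444 km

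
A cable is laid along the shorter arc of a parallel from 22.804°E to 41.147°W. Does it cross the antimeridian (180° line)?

No

Signed shortest Δλ = ((-41.147 − 22.804 + 180) mod 360) − 180 = -63.951°.
Going west by 63.951° from +22.804° reaches -41.147° without touching 180°.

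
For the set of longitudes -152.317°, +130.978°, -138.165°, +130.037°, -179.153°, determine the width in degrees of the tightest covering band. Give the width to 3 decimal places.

91.798°

Sort the longitudes: -179.153°, -152.317°, -138.165°, +130.037°, +130.978°.
Eastward gaps between consecutive values (wrapping around): 26.836°, 14.152°, 268.202°, 0.941°, 49.869°.
Largest gap = 268.202° ⇒ minimal covering band is its complement: 360° − 268.202° = 91.798°.
Band runs from +130.037° eastward to -138.165°, crossing the antimeridian.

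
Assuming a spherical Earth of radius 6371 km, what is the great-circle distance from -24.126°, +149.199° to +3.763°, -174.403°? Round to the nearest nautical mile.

Δλ = -174.403 − 149.199 = -323.602°; wrapped into (−180°, 180°]: 36.398°.
Δφ = 3.763 − -24.126 = 27.889°.
a = sin²(Δφ/2) + cos φ₁ · cos φ₂ · sin²(Δλ/2) = 0.146903.
c = 2·atan2(√a, √(1−a)) = 0.78669 rad → d = 6371·c ≈ 5011.98 km ≈ 2706.25 nmi.

2706 nmi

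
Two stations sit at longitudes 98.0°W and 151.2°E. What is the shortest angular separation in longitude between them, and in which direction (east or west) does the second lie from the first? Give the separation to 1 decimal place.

110.8° west

Raw difference: 151.2 − -98.0 = 249.2°.
Normalise into (−180°, 180°]: 249.2° − 360° = -110.8°.
Negative ⇒ the second point lies to the west; separation 110.8°.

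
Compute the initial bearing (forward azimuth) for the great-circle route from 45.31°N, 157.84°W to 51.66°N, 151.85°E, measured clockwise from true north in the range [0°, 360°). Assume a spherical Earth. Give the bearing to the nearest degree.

Δλ = 151.85 − -157.84 = 309.69°; wrapped into (−180°, 180°]: -50.31°.
θ = atan2( sin Δλ · cos φ₂ , cos φ₁ · sin φ₂ − sin φ₁ · cos φ₂ · cos Δλ )
  = atan2(-0.47735, 0.26997) = -60.510° → normalised to [0°, 360°): 299.490°.

299°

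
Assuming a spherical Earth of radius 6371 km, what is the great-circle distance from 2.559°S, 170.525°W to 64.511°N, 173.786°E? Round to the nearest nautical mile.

Δλ = 173.786 − -170.525 = 344.311°; wrapped into (−180°, 180°]: -15.689°.
Δφ = 64.511 − -2.559 = 67.070°.
a = sin²(Δφ/2) + cos φ₁ · cos φ₂ · sin²(Δλ/2) = 0.313205.
c = 2·atan2(√a, √(1−a)) = 1.18792 rad → d = 6371·c ≈ 7568.24 km ≈ 4086.52 nmi.

4087 nmi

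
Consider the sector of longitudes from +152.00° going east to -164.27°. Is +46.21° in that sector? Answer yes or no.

Band width going east from +152.00° to -164.27°: ((-164.27 − 152.00) mod 360) = 43.73°.
Offset of +46.21° east of the west edge: ((46.21 − 152.00) mod 360) = 254.21°.
254.21° > 43.73° ⇒ outside.

No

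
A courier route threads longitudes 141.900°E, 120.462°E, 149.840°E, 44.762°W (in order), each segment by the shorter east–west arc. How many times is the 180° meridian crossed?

1

Leg 1: +141.900° → +120.462°, shortest Δλ = -21.438° (west) — does not cross 180°.
Leg 2: +120.462° → +149.840°, shortest Δλ = 29.378° (east) — does not cross 180°.
Leg 3: +149.840° → -44.762°, shortest Δλ = 165.398° (east) — crosses 180°.
Total crossings: 1.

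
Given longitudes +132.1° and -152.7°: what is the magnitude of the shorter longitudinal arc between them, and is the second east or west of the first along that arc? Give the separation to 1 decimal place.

75.2° east

Raw difference: -152.7 − 132.1 = -284.8°.
Normalise into (−180°, 180°]: -284.8° + 360° = 75.2°.
Positive ⇒ the second point lies to the east; separation 75.2°.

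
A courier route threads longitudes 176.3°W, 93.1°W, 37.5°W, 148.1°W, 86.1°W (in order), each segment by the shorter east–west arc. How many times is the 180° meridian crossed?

0

Leg 1: -176.3° → -93.1°, shortest Δλ = 83.2° (east) — does not cross 180°.
Leg 2: -93.1° → -37.5°, shortest Δλ = 55.6° (east) — does not cross 180°.
Leg 3: -37.5° → -148.1°, shortest Δλ = -110.6° (west) — does not cross 180°.
Leg 4: -148.1° → -86.1°, shortest Δλ = 62.0° (east) — does not cross 180°.
Total crossings: 0.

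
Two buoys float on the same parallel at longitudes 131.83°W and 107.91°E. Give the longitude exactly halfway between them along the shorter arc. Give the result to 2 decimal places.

168.04°E

Signed shortest Δλ from -131.83° to +107.91° is -120.26°.
Midpoint longitude = -131.83° + (-120.26°)/2 = -131.83° − 60.13° = -191.96°.
Normalise into (−180°, 180°]: +168.04°.
(The naïve average (-131.83 + +107.91)/2 = -11.96° is on the wrong side of the globe.)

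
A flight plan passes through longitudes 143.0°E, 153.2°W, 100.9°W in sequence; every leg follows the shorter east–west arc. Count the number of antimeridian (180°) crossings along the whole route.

1

Leg 1: +143.0° → -153.2°, shortest Δλ = 63.8° (east) — crosses 180°.
Leg 2: -153.2° → -100.9°, shortest Δλ = 52.3° (east) — does not cross 180°.
Total crossings: 1.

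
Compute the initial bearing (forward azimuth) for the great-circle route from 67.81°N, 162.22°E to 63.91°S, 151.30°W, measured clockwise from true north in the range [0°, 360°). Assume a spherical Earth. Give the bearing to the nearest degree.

153°

Δλ = -151.30 − 162.22 = -313.52°; wrapped into (−180°, 180°]: 46.48°.
θ = atan2( sin Δλ · cos φ₂ , cos φ₁ · sin φ₂ − sin φ₁ · cos φ₂ · cos Δλ )
  = atan2(0.31890, -0.61960) = 152.766° → normalised to [0°, 360°): 152.766°.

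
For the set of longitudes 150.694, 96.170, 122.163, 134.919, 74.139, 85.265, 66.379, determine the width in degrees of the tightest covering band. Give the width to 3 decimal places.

84.315°

Sort the longitudes: +66.379°, +74.139°, +85.265°, +96.170°, +122.163°, +134.919°, +150.694°.
Eastward gaps between consecutive values (wrapping around): 7.760°, 11.126°, 10.905°, 25.993°, 12.756°, 15.775°, 275.685°.
Largest gap = 275.685° ⇒ minimal covering band is its complement: 360° − 275.685° = 84.315°.
Band runs from +66.379° eastward to +150.694°.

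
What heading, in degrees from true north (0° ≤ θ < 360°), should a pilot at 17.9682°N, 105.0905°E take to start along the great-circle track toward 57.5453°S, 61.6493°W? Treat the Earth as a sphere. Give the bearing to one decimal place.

190.9°

Δλ = -61.6493 − 105.0905 = -166.7398°.
θ = atan2( sin Δλ · cos φ₂ , cos φ₁ · sin φ₂ − sin φ₁ · cos φ₂ · cos Δλ )
  = atan2(-0.12309, -0.64153) = -169.139° → normalised to [0°, 360°): 190.861°.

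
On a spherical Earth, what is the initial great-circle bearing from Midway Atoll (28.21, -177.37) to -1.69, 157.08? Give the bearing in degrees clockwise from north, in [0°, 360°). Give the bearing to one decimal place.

Δλ = 157.08 − -177.37 = 334.45°; wrapped into (−180°, 180°]: -25.55°.
θ = atan2( sin Δλ · cos φ₂ , cos φ₁ · sin φ₂ − sin φ₁ · cos φ₂ · cos Δλ )
  = atan2(-0.43111, -0.45228) = -136.373° → normalised to [0°, 360°): 223.627°.

223.6°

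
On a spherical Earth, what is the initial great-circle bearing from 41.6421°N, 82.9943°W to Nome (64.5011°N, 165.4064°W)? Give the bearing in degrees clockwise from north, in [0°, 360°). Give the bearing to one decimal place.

Δλ = -165.4064 − -82.9943 = -82.4121°.
θ = atan2( sin Δλ · cos φ₂ , cos φ₁ · sin φ₂ − sin φ₁ · cos φ₂ · cos Δλ )
  = atan2(-0.42672, 0.63674) = -33.829° → normalised to [0°, 360°): 326.171°.

326.2°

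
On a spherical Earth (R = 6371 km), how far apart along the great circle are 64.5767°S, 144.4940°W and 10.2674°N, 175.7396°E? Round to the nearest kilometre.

Δλ = 175.7396 − -144.4940 = 320.2336°; wrapped into (−180°, 180°]: -39.7664°.
Δφ = 10.2674 − -64.5767 = 74.8441°.
a = sin²(Δφ/2) + cos φ₁ · cos φ₂ · sin²(Δλ/2) = 0.418139.
c = 2·atan2(√a, √(1−a)) = 1.40633 rad → d = 6371·c ≈ 8959.76 km.

8960 km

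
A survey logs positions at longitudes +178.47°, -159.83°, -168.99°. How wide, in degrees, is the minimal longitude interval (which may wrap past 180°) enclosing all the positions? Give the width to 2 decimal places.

21.70°

Sort the longitudes: -168.99°, -159.83°, +178.47°.
Eastward gaps between consecutive values (wrapping around): 9.16°, 338.30°, 12.54°.
Largest gap = 338.30° ⇒ minimal covering band is its complement: 360° − 338.30° = 21.70°.
Band runs from +178.47° eastward to -159.83°, crossing the antimeridian.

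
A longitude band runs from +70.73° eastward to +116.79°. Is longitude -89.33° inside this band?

Band width going east from +70.73° to +116.79°: ((116.79 − 70.73) mod 360) = 46.06°.
Offset of -89.33° east of the west edge: ((-89.33 − 70.73) mod 360) = 199.94°.
199.94° > 46.06° ⇒ outside.

No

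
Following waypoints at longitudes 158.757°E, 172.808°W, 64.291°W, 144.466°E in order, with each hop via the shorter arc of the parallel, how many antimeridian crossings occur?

Leg 1: +158.757° → -172.808°, shortest Δλ = 28.435° (east) — crosses 180°.
Leg 2: -172.808° → -64.291°, shortest Δλ = 108.517° (east) — does not cross 180°.
Leg 3: -64.291° → +144.466°, shortest Δλ = -151.243° (west) — crosses 180°.
Total crossings: 2.

2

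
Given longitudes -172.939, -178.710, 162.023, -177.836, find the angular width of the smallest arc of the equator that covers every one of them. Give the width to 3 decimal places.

25.038°

Sort the longitudes: -178.710°, -177.836°, -172.939°, +162.023°.
Eastward gaps between consecutive values (wrapping around): 0.874°, 4.897°, 334.962°, 19.267°.
Largest gap = 334.962° ⇒ minimal covering band is its complement: 360° − 334.962° = 25.038°.
Band runs from +162.023° eastward to -172.939°, crossing the antimeridian.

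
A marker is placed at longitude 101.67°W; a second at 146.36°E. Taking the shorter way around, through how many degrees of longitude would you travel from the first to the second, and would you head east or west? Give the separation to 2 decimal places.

111.97° west

Raw difference: 146.36 − -101.67 = 248.03°.
Normalise into (−180°, 180°]: 248.03° − 360° = -111.97°.
Negative ⇒ the second point lies to the west; separation 111.97°.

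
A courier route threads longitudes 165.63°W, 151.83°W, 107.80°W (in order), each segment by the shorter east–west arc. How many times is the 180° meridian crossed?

0

Leg 1: -165.63° → -151.83°, shortest Δλ = 13.8° (east) — does not cross 180°.
Leg 2: -151.83° → -107.80°, shortest Δλ = 44.03° (east) — does not cross 180°.
Total crossings: 0.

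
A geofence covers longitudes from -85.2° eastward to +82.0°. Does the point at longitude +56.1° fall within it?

Band width going east from -85.2° to +82.0°: ((82.0 − -85.2) mod 360) = 167.2°.
Offset of +56.1° east of the west edge: ((56.1 − -85.2) mod 360) = 141.3°.
141.3° ≤ 167.2° ⇒ inside.

Yes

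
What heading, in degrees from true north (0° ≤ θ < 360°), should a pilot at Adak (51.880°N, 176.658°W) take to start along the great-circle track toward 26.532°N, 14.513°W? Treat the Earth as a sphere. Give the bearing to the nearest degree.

Δλ = -14.513 − -176.658 = 162.145°.
θ = atan2( sin Δλ · cos φ₂ , cos φ₁ · sin φ₂ − sin φ₁ · cos φ₂ · cos Δλ )
  = atan2(0.27432, 0.94572) = 16.176° → normalised to [0°, 360°): 16.176°.

16°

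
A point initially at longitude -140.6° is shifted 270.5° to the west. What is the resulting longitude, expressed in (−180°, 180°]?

Start at -140.6°; shift −270.5° → -411.1°.
-411.1° lies outside (−180°, 180°]; add 360° → -51.1°.

-51.1°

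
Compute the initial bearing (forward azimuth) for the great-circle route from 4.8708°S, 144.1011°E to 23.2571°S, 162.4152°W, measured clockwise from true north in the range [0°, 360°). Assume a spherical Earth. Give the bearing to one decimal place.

Δλ = -162.4152 − 144.1011 = -306.5163°; wrapped into (−180°, 180°]: 53.4837°.
θ = atan2( sin Δλ · cos φ₂ , cos φ₁ · sin φ₂ − sin φ₁ · cos φ₂ · cos Δλ )
  = atan2(0.73838, -0.34701) = 115.172° → normalised to [0°, 360°): 115.172°.

115.2°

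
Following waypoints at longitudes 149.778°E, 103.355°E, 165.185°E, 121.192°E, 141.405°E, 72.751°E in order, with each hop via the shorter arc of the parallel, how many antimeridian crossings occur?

0

Leg 1: +149.778° → +103.355°, shortest Δλ = -46.423° (west) — does not cross 180°.
Leg 2: +103.355° → +165.185°, shortest Δλ = 61.83° (east) — does not cross 180°.
Leg 3: +165.185° → +121.192°, shortest Δλ = -43.993° (west) — does not cross 180°.
Leg 4: +121.192° → +141.405°, shortest Δλ = 20.213° (east) — does not cross 180°.
Leg 5: +141.405° → +72.751°, shortest Δλ = -68.654° (west) — does not cross 180°.
Total crossings: 0.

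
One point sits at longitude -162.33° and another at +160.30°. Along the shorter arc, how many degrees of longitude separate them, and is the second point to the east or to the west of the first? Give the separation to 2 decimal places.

37.37° west

Raw difference: 160.30 − -162.33 = 322.63°.
Normalise into (−180°, 180°]: 322.63° − 360° = -37.37°.
Negative ⇒ the second point lies to the west; separation 37.37°.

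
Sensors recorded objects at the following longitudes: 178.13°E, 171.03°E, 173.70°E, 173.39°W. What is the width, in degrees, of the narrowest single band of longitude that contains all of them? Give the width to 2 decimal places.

Sort the longitudes: -173.39°, +171.03°, +173.70°, +178.13°.
Eastward gaps between consecutive values (wrapping around): 344.42°, 2.67°, 4.43°, 8.48°.
Largest gap = 344.42° ⇒ minimal covering band is its complement: 360° − 344.42° = 15.58°.
Band runs from +171.03° eastward to -173.39°, crossing the antimeridian.

15.58°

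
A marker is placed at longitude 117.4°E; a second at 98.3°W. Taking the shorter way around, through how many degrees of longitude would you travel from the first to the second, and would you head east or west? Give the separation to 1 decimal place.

144.3° east

Raw difference: -98.3 − 117.4 = -215.7°.
Normalise into (−180°, 180°]: -215.7° + 360° = 144.3°.
Positive ⇒ the second point lies to the east; separation 144.3°.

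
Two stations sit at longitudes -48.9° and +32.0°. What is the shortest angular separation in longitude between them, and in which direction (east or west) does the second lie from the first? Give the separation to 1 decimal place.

80.9° east

Raw difference: 32.0 − -48.9 = 80.9°.
Normalise into (−180°, 180°]: 80.9° stays 80.9°.
Positive ⇒ the second point lies to the east; separation 80.9°.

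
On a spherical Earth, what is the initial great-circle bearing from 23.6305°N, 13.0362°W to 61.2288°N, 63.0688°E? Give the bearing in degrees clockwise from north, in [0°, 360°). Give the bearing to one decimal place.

Δλ = 63.0688 − -13.0362 = 76.1050°.
θ = atan2( sin Δλ · cos φ₂ , cos φ₁ · sin φ₂ − sin φ₁ · cos φ₂ · cos Δλ )
  = atan2(0.46723, 0.75672) = 31.693° → normalised to [0°, 360°): 31.693°.

31.7°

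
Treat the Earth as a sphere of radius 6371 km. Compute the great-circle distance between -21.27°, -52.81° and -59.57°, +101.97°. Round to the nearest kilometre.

10737 km

Δλ = 101.97 − -52.81 = 154.78°.
Δφ = -59.57 − -21.27 = -38.30°.
a = sin²(Δφ/2) + cos φ₁ · cos φ₂ · sin²(Δλ/2) = 0.557101.
c = 2·atan2(√a, √(1−a)) = 1.68525 rad → d = 6371·c ≈ 10736.71 km.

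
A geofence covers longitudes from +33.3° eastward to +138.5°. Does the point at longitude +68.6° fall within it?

Band width going east from +33.3° to +138.5°: ((138.5 − 33.3) mod 360) = 105.2°.
Offset of +68.6° east of the west edge: ((68.6 − 33.3) mod 360) = 35.3°.
35.3° ≤ 105.2° ⇒ inside.

Yes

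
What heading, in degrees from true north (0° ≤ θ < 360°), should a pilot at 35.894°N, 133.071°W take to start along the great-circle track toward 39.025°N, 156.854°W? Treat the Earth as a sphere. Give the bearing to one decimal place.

Δλ = -156.854 − -133.071 = -23.783°.
θ = atan2( sin Δλ · cos φ₂ , cos φ₁ · sin φ₂ − sin φ₁ · cos φ₂ · cos Δλ )
  = atan2(-0.31329, 0.09330) = -73.417° → normalised to [0°, 360°): 286.583°.

286.6°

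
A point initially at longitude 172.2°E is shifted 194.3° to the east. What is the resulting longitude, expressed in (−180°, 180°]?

6.5°E

Start at +172.2°; shift +194.3° → +366.5°.
+366.5° lies outside (−180°, 180°]; subtract 360° → +6.5°.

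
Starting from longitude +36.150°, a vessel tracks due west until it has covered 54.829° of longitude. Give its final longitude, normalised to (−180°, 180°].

-18.679°

Start at +36.150°; shift −54.829° → -18.679°.
-18.679° already lies in (−180°, 180°].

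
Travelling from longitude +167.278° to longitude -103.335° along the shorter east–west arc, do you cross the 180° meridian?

Naïve |-103.335 − 167.278| = 270.613° > 180°, so the shorter arc goes the other way round — across 180°.
Signed shortest Δλ = ((-103.335 − 167.278 + 180) mod 360) − 180 = 89.387°.
Going east by 89.387° from +167.278° passes through 180° before reaching -103.335°.

Yes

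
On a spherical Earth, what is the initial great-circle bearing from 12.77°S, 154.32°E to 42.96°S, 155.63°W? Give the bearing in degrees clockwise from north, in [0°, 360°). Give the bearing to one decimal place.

135.0°

Δλ = -155.63 − 154.32 = -309.95°; wrapped into (−180°, 180°]: 50.05°.
θ = atan2( sin Δλ · cos φ₂ , cos φ₁ · sin φ₂ − sin φ₁ · cos φ₂ · cos Δλ )
  = atan2(0.56102, -0.56076) = 134.987° → normalised to [0°, 360°): 134.987°.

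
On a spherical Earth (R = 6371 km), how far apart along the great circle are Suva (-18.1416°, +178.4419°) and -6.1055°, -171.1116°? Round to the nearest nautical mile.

Δλ = -171.1116 − 178.4419 = -349.5535°; wrapped into (−180°, 180°]: 10.4465°.
Δφ = -6.1055 − -18.1416 = 12.0361°.
a = sin²(Δφ/2) + cos φ₁ · cos φ₂ · sin²(Δλ/2) = 0.018823.
c = 2·atan2(√a, √(1−a)) = 0.27526 rad → d = 6371·c ≈ 1753.69 km ≈ 946.91 nmi.

947 nmi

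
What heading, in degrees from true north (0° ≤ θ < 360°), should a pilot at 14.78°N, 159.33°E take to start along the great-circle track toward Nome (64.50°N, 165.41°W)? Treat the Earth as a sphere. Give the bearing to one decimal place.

Δλ = -165.41 − 159.33 = -324.74°; wrapped into (−180°, 180°]: 35.26°.
θ = atan2( sin Δλ · cos φ₂ , cos φ₁ · sin φ₂ − sin φ₁ · cos φ₂ · cos Δλ )
  = atan2(0.24853, 0.78304) = 17.609° → normalised to [0°, 360°): 17.609°.

17.6°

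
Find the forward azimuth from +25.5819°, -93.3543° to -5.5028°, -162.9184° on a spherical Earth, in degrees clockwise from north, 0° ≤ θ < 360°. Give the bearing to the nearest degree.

256°

Δλ = -162.9184 − -93.3543 = -69.5641°.
θ = atan2( sin Δλ · cos φ₂ , cos φ₁ · sin φ₂ − sin φ₁ · cos φ₂ · cos Δλ )
  = atan2(-0.93274, -0.23657) = -104.231° → normalised to [0°, 360°): 255.769°.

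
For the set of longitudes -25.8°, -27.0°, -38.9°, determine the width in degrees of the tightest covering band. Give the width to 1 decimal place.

Sort the longitudes: -38.9°, -27.0°, -25.8°.
Eastward gaps between consecutive values (wrapping around): 11.9°, 1.2°, 346.9°.
Largest gap = 346.9° ⇒ minimal covering band is its complement: 360° − 346.9° = 13.1°.
Band runs from -38.9° eastward to -25.8°.

13.1°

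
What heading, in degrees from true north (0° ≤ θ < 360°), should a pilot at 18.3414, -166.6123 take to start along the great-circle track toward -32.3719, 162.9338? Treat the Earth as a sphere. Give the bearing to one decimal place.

Δλ = 162.9338 − -166.6123 = 329.5461°; wrapped into (−180°, 180°]: -30.4539°.
θ = atan2( sin Δλ · cos φ₂ , cos φ₁ · sin φ₂ − sin φ₁ · cos φ₂ · cos Δλ )
  = atan2(-0.42808, -0.73732) = -149.861° → normalised to [0°, 360°): 210.139°.

210.1°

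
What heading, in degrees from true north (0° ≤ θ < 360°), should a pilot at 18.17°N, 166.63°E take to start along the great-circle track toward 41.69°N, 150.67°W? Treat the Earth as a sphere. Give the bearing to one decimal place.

Δλ = -150.67 − 166.63 = -317.30°; wrapped into (−180°, 180°]: 42.70°.
θ = atan2( sin Δλ · cos φ₂ , cos φ₁ · sin φ₂ − sin φ₁ · cos φ₂ · cos Δλ )
  = atan2(0.50642, 0.46080) = 47.700° → normalised to [0°, 360°): 47.700°.

47.7°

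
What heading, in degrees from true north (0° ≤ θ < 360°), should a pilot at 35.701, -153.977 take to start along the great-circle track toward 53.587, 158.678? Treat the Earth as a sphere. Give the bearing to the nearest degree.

314°

Δλ = 158.678 − -153.977 = 312.655°; wrapped into (−180°, 180°]: -47.345°.
θ = atan2( sin Δλ · cos φ₂ , cos φ₁ · sin φ₂ − sin φ₁ · cos φ₂ · cos Δλ )
  = atan2(-0.43656, 0.41881) = -46.189° → normalised to [0°, 360°): 313.811°.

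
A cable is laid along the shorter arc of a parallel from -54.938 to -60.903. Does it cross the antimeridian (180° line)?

Signed shortest Δλ = ((-60.903 − -54.938 + 180) mod 360) − 180 = -5.965°.
Going west by 5.965° from -54.938° reaches -60.903° without touching 180°.

No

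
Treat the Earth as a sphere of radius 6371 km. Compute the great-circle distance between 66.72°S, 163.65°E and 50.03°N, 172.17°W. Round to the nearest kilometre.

Δλ = -172.17 − 163.65 = -335.82°; wrapped into (−180°, 180°]: 24.18°.
Δφ = 50.03 − -66.72 = 116.75°.
a = sin²(Δφ/2) + cos φ₁ · cos φ₂ · sin²(Δλ/2) = 0.736187.
c = 2·atan2(√a, √(1−a)) = 2.06278 rad → d = 6371·c ≈ 13141.96 km.

13142 km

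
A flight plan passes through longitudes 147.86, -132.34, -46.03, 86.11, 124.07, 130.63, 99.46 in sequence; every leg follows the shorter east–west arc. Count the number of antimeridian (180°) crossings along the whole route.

1

Leg 1: +147.86° → -132.34°, shortest Δλ = 79.8° (east) — crosses 180°.
Leg 2: -132.34° → -46.03°, shortest Δλ = 86.31° (east) — does not cross 180°.
Leg 3: -46.03° → +86.11°, shortest Δλ = 132.14° (east) — does not cross 180°.
Leg 4: +86.11° → +124.07°, shortest Δλ = 37.96° (east) — does not cross 180°.
Leg 5: +124.07° → +130.63°, shortest Δλ = 6.56° (east) — does not cross 180°.
Leg 6: +130.63° → +99.46°, shortest Δλ = -31.17° (west) — does not cross 180°.
Total crossings: 1.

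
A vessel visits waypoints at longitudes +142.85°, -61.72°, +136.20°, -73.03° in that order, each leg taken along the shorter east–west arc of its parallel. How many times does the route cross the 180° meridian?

3

Leg 1: +142.85° → -61.72°, shortest Δλ = 155.43° (east) — crosses 180°.
Leg 2: -61.72° → +136.20°, shortest Δλ = -162.08° (west) — crosses 180°.
Leg 3: +136.20° → -73.03°, shortest Δλ = 150.77° (east) — crosses 180°.
Total crossings: 3.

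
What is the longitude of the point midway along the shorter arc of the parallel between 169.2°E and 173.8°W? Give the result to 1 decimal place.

177.7°E

Signed shortest Δλ from +169.2° to -173.8° is +17.0°.
Midpoint longitude = +169.2° + (+17.0°)/2 = +169.2° + 8.5° = +177.7°.
(The naïve average (+169.2 + -173.8)/2 = -2.3° is on the wrong side of the globe.)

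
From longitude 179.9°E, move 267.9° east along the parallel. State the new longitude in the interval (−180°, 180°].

Start at +179.9°; shift +267.9° → +447.8°.
+447.8° lies outside (−180°, 180°]; subtract 360° → +87.8°.

87.8°E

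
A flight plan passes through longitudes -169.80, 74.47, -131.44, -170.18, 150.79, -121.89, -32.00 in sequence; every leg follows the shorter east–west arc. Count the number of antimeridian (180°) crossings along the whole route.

Leg 1: -169.80° → +74.47°, shortest Δλ = -115.73° (west) — crosses 180°.
Leg 2: +74.47° → -131.44°, shortest Δλ = 154.09° (east) — crosses 180°.
Leg 3: -131.44° → -170.18°, shortest Δλ = -38.74° (west) — does not cross 180°.
Leg 4: -170.18° → +150.79°, shortest Δλ = -39.03° (west) — crosses 180°.
Leg 5: +150.79° → -121.89°, shortest Δλ = 87.32° (east) — crosses 180°.
Leg 6: -121.89° → -32.00°, shortest Δλ = 89.89° (east) — does not cross 180°.
Total crossings: 4.

4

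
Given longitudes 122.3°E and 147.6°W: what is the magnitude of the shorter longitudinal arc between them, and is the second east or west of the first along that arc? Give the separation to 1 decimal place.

90.1° east

Raw difference: -147.6 − 122.3 = -269.9°.
Normalise into (−180°, 180°]: -269.9° + 360° = 90.1°.
Positive ⇒ the second point lies to the east; separation 90.1°.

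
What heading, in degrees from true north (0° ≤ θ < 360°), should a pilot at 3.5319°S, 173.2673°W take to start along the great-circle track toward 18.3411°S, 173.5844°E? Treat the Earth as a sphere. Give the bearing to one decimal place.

220.0°

Δλ = 173.5844 − -173.2673 = 346.8517°; wrapped into (−180°, 180°]: -13.1483°.
θ = atan2( sin Δλ · cos φ₂ , cos φ₁ · sin φ₂ − sin φ₁ · cos φ₂ · cos Δλ )
  = atan2(-0.21592, -0.25713) = -139.980° → normalised to [0°, 360°): 220.020°.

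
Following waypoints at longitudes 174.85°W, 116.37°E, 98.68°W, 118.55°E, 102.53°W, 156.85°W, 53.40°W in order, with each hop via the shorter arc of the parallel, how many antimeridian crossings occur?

4

Leg 1: -174.85° → +116.37°, shortest Δλ = -68.78° (west) — crosses 180°.
Leg 2: +116.37° → -98.68°, shortest Δλ = 144.95° (east) — crosses 180°.
Leg 3: -98.68° → +118.55°, shortest Δλ = -142.77° (west) — crosses 180°.
Leg 4: +118.55° → -102.53°, shortest Δλ = 138.92° (east) — crosses 180°.
Leg 5: -102.53° → -156.85°, shortest Δλ = -54.32° (west) — does not cross 180°.
Leg 6: -156.85° → -53.40°, shortest Δλ = 103.45° (east) — does not cross 180°.
Total crossings: 4.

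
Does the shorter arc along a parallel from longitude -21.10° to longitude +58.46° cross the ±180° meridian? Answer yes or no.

Signed shortest Δλ = ((58.46 − -21.10 + 180) mod 360) − 180 = 79.56°.
Going east by 79.56° from -21.10° reaches +58.46° without touching 180°.

No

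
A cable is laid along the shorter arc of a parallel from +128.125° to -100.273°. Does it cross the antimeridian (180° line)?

Naïve |-100.273 − 128.125| = 228.398° > 180°, so the shorter arc goes the other way round — across 180°.
Signed shortest Δλ = ((-100.273 − 128.125 + 180) mod 360) − 180 = 131.602°.
Going east by 131.602° from +128.125° passes through 180° before reaching -100.273°.

Yes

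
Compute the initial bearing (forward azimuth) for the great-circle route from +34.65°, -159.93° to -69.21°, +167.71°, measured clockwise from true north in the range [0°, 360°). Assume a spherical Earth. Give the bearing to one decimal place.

191.4°

Δλ = 167.71 − -159.93 = 327.64°; wrapped into (−180°, 180°]: -32.36°.
θ = atan2( sin Δλ · cos φ₂ , cos φ₁ · sin φ₂ − sin φ₁ · cos φ₂ · cos Δλ )
  = atan2(-0.18998, -0.93954) = -168.569° → normalised to [0°, 360°): 191.431°.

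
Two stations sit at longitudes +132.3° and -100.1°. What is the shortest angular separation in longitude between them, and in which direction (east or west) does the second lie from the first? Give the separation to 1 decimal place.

127.6° east

Raw difference: -100.1 − 132.3 = -232.4°.
Normalise into (−180°, 180°]: -232.4° + 360° = 127.6°.
Positive ⇒ the second point lies to the east; separation 127.6°.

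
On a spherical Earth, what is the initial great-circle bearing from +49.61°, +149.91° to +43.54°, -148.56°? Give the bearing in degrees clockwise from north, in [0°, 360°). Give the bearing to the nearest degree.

Δλ = -148.56 − 149.91 = -298.47°; wrapped into (−180°, 180°]: 61.53°.
θ = atan2( sin Δλ · cos φ₂ , cos φ₁ · sin φ₂ − sin φ₁ · cos φ₂ · cos Δλ )
  = atan2(0.63723, 0.18318) = 73.962° → normalised to [0°, 360°): 73.962°.

74°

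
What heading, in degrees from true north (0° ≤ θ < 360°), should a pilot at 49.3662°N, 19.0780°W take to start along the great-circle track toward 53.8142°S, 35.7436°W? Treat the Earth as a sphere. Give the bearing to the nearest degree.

190°

Δλ = -35.7436 − -19.0780 = -16.6656°.
θ = atan2( sin Δλ · cos φ₂ , cos φ₁ · sin φ₂ − sin φ₁ · cos φ₂ · cos Δλ )
  = atan2(-0.16932, -0.95484) = -169.944° → normalised to [0°, 360°): 190.056°.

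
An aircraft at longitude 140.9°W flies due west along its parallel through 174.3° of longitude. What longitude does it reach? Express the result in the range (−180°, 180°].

Start at -140.9°; shift −174.3° → -315.2°.
-315.2° lies outside (−180°, 180°]; add 360° → +44.8°.

44.8°E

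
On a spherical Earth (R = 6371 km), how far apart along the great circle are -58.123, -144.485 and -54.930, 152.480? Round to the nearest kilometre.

3740 km

Δλ = 152.480 − -144.485 = 296.965°; wrapped into (−180°, 180°]: -63.035°.
Δφ = -54.930 − -58.123 = 3.193°.
a = sin²(Δφ/2) + cos φ₁ · cos φ₂ · sin²(Δλ/2) = 0.083697.
c = 2·atan2(√a, √(1−a)) = 0.58700 rad → d = 6371·c ≈ 3739.78 km.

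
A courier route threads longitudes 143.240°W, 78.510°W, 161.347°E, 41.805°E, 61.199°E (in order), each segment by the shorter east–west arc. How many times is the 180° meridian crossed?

1

Leg 1: -143.240° → -78.510°, shortest Δλ = 64.73° (east) — does not cross 180°.
Leg 2: -78.510° → +161.347°, shortest Δλ = -120.143° (west) — crosses 180°.
Leg 3: +161.347° → +41.805°, shortest Δλ = -119.542° (west) — does not cross 180°.
Leg 4: +41.805° → +61.199°, shortest Δλ = 19.394° (east) — does not cross 180°.
Total crossings: 1.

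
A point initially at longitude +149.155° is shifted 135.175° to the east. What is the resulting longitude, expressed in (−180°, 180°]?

Start at +149.155°; shift +135.175° → +284.330°.
+284.330° lies outside (−180°, 180°]; subtract 360° → -75.670°.

-75.670°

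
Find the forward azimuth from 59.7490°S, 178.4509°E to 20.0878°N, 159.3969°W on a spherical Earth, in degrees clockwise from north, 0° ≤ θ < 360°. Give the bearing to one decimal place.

Δλ = -159.3969 − 178.4509 = -337.8478°; wrapped into (−180°, 180°]: 22.1522°.
θ = atan2( sin Δλ · cos φ₂ , cos φ₁ · sin φ₂ − sin φ₁ · cos φ₂ · cos Δλ )
  = atan2(0.35413, 0.92443) = 20.961° → normalised to [0°, 360°): 20.961°.

21.0°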